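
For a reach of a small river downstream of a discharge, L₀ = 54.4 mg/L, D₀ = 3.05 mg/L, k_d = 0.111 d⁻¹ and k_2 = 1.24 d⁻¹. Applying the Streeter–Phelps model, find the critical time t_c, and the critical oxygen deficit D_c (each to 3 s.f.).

t_c ≈ 1.39 d; D_c ≈ 4.17 mg/L

With k_2/k_d = 11.17 and 1 − D₀(k_2−k_d)/(k_d L₀) = 0.4297,
t_c = ln(11.17 × 0.4297) / (1.24 − 0.111) = ln(4.801) / 1.129 = 1.569/1.129 = 1.390 d.
D_c = (k_d/k_2) L₀ e^(−k_d t_c) = (0.111/1.24) × 54.4 × e^(−0.111×1.390) = 0.08952 × 54.4 × 0.8571 = 4.174 mg/L.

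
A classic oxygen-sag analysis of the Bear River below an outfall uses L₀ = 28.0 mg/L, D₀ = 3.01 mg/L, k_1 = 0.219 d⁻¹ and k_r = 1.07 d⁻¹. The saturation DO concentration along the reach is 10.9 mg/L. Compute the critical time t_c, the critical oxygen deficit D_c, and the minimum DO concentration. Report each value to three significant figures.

t_c ≈ 1.23 d; D_c ≈ 4.38 mg/L; min DO ≈ 6.52 mg/L

With k_r/k_1 = 4.886 and 1 − D₀(k_r−k_1)/(k_1 L₀) = 0.5823,
t_c = ln(4.886 × 0.5823) / (1.07 − 0.219) = ln(2.845) / 0.8510 = 1.046/0.8510 = 1.229 d.
L(t_c) = L₀ e^(−k_1 t_c) = 28.0 × 0.7641 = 21.39 mg/L, and at the critical point k_r D_c = k_1 L, so D_c = (0.219/1.07) × 21.39 = 4.379 mg/L.
Minimum DO = C_s − D_c = 10.9 − 4.379 = 6.521 mg/L.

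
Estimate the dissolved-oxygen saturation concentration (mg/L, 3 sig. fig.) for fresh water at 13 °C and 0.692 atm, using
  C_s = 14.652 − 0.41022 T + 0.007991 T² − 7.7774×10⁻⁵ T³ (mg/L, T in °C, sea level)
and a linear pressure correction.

C_s ≈ 7.27 mg/L

At sea level: C_s = 14.652 − 0.41022×13 + 0.007991×13² − 7.7774×10⁻⁵×13³ = 10.50 mg/L.
Pressure correction: C_s' = 10.50 × 0.692 = 7.265 mg/L.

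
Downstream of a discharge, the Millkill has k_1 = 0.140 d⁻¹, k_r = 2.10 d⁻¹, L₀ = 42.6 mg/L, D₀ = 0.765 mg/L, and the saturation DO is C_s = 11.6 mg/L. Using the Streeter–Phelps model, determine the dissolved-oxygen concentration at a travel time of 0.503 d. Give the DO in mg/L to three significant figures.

k_1 L₀/(k_r−k_1) = 0.140×42.6/(2.10−0.140) = 5.964/1.960 = 3.043 mg/L.
e^(−k_1 t) = e^(−0.140×0.5030) = 0.9320; e^(−k_r t) = e^(−2.10×0.5030) = 0.3477.
D = 3.043 × (0.9320 − 0.3477) + 0.765 × 0.3477 = 1.778 + 0.2660 = 2.044 mg/L.
DO = C_s − D = 11.6 − 2.044 = 9.556 mg/L.

DO ≈ 9.56 mg/L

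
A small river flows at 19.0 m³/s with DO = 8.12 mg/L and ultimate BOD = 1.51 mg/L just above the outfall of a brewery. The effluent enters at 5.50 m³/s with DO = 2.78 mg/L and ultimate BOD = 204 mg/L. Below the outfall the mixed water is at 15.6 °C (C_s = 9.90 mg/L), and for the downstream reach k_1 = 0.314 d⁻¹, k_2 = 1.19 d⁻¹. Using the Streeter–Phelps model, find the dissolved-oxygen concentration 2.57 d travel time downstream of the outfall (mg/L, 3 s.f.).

DO ≈ 3.04 mg/L

Mixed DO = (19.0×8.12 + 5.50×2.78)/(19.0+5.50) = 169.6/24.50 = 6.921 mg/L.
Mixed L₀ = (19.0×1.51 + 5.50×204)/(24.50) = 1151/24.50 = 46.97 mg/L.
Initial deficit D₀ = C_s − DO₀ = 9.90 − 6.921 = 2.979 mg/L.
D(2.57) = [0.314×46.97/(1.19−0.314)](e^(−0.314×2.57) − e^(−1.19×2.57)) + 2.979 e^(−1.19×2.57)
= 16.84 × (0.4462 − 0.04697) + 2.979 × 0.04697 = 6.861 mg/L.
DO = 9.90 − 6.861 = 3.039 mg/L.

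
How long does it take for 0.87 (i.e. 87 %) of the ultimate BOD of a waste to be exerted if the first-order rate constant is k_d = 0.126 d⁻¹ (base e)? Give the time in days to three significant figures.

t ≈ 16.2 d

y/L₀ = 1 − e^(−k_d t) = 0.87 ⇒ e^(−k_d t) = 0.130
t = −ln(0.130) / 0.126 = 2.040 / 0.126 = 16.19 d.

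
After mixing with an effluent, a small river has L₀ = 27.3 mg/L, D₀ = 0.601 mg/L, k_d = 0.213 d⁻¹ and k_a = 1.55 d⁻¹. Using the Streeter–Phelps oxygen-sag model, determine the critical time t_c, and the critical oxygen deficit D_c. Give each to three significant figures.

At the critical point dD/dt = 0, so k_d L₀ e^(−k_d t) = k_a D. Substituting D(t) from the Streeter–Phelps equation and solving for t gives
t_c = ln[(k_a/k_d)(1 − D₀(k_a−k_d)/(k_d L₀))] / (k_a−k_d).
Here k_a−k_d = 1.337 d⁻¹ and 1 − D₀(k_a−k_d)/(k_d L₀) = 1 − 0.601×1.337/(0.213×27.3) = 0.8618, so
t_c = ln(7.277 × 0.8618) / 1.337 = 1.836 / 1.337 = 1.373 d.
L(t_c) = L₀ e^(−k_d t_c) = 27.3 × 0.7464 = 20.38 mg/L, and at the critical point k_a D_c = k_d L, so D_c = (0.213/1.55) × 20.38 = 2.800 mg/L.

t_c ≈ 1.37 d; D_c ≈ 2.80 mg/L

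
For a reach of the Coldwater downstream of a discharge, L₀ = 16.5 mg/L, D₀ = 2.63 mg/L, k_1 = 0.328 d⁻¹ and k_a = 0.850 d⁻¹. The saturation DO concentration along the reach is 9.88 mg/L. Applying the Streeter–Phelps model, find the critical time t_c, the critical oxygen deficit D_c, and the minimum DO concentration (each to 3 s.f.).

With k_a/k_1 = 2.591 and 1 − D₀(k_a−k_1)/(k_1 L₀) = 0.7463,
t_c = ln(2.591 × 0.7463) / (0.850 − 0.328) = ln(1.934) / 0.5220 = 0.6596/0.5220 = 1.264 d.
L(t_c) = L₀ e^(−k_1 t_c) = 16.5 × 0.6607 = 10.90 mg/L, and at the critical point k_a D_c = k_1 L, so D_c = (0.328/0.850) × 10.90 = 4.207 mg/L.
Minimum DO = C_s − D_c = 9.88 − 4.207 = 5.673 mg/L.

t_c ≈ 1.26 d; D_c ≈ 4.21 mg/L; min DO ≈ 5.67 mg/L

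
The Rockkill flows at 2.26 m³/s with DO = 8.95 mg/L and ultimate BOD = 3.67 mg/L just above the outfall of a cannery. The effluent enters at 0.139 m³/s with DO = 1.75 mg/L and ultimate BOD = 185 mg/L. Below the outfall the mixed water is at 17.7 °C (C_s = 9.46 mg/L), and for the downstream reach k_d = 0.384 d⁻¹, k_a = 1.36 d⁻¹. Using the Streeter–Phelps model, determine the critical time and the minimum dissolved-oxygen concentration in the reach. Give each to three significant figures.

Mixed DO = (2.26×8.95 + 0.139×1.75)/(2.26+0.139) = 20.47/2.399 = 8.533 mg/L.
Mixed L₀ = (2.26×3.67 + 0.139×185)/(2.399) = 34.01/2.399 = 14.18 mg/L.
Initial deficit D₀ = C_s − DO₀ = 9.46 − 8.533 = 0.9272 mg/L.
t_c = (1/0.9760) ln[(1.36/0.384)(1 − 0.9272×0.9760/(0.384×14.18))] = 1.025 × ln(2.953) = 1.109 d.
D_c = (0.384/1.36) × 14.18 × e^(−0.384×1.109) = 0.2824 × 14.18 × 0.6531 = 2.614 mg/L.
Minimum DO = 9.46 − 2.614 = 6.846 mg/L.

t_c ≈ 1.11 d; minimum DO ≈ 6.85 mg/L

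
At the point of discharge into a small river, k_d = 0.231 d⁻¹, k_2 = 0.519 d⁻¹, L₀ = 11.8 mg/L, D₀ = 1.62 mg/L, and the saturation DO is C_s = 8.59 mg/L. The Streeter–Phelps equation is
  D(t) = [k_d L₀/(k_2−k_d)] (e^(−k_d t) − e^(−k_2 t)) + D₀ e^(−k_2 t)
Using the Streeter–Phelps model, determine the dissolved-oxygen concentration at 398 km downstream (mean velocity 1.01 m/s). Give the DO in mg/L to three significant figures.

DO ≈ 6.03 mg/L

Travel time t = x/v = 398 km / (1.01 m/s) = 398000 m / 1.01 m/s = 394100 s = 4.561 d.
k_d L₀/(k_2−k_d) = 0.231×11.8/(0.519−0.231) = 2.726/0.2880 = 9.465 mg/L.
e^(−k_d t) = e^(−0.231×4.561) = 0.3487; e^(−k_2 t) = e^(−0.519×4.561) = 0.09375.
D = 9.465 × (0.3487 − 0.09375) + 1.62 × 0.09375 = 2.413 + 0.1519 = 2.565 mg/L.
DO = C_s − D = 8.59 − 2.565 = 6.025 mg/L.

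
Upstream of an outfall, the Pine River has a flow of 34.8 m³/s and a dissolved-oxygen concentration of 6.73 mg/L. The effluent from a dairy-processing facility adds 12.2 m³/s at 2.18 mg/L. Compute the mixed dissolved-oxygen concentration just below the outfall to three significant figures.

5.55 mg/L

Flow-weighted mixing: C = (Q_r C_r + Q_w C_w)/(Q_r + Q_w)
= (34.8×6.73 + 12.2×2.18)/(34.8 + 12.2) = 260.8/47.00 = 5.549 mg/L.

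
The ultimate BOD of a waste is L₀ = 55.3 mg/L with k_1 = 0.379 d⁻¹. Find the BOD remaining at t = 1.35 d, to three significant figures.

L ≈ 33.2 mg/L

L_t = L₀ e^(−k_1 t) = 55.3 × e^(−0.379×1.35) = 55.3 × 0.5995 = 33.15 mg/L.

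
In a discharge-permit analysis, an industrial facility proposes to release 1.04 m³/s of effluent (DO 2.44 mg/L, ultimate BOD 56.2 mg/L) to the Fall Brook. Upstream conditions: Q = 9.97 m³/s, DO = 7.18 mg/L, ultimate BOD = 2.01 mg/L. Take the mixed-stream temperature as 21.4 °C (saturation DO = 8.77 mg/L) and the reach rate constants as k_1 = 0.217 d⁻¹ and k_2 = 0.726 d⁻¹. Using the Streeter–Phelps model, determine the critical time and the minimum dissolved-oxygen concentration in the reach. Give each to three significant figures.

t_c ≈ 0.192 d; minimum DO ≈ 6.73 mg/L

Mixed DO = (9.97×7.18 + 1.04×2.44)/(9.97+1.04) = 74.12/11.01 = 6.732 mg/L.
Mixed L₀ = (9.97×2.01 + 1.04×56.2)/(11.01) = 78.49/11.01 = 7.129 mg/L.
Initial deficit D₀ = C_s − DO₀ = 8.77 − 6.732 = 2.038 mg/L.
t_c = (1/0.5090) ln[(0.726/0.217)(1 − 2.038×0.5090/(0.217×7.129))] = 1.965 × ln(1.102) = 0.1916 d.
D_c = (0.217/0.726) × 7.129 × e^(−0.217×0.1916) = 0.2989 × 7.129 × 0.9593 = 2.044 mg/L.
Minimum DO = 8.77 − 2.044 = 6.726 mg/L.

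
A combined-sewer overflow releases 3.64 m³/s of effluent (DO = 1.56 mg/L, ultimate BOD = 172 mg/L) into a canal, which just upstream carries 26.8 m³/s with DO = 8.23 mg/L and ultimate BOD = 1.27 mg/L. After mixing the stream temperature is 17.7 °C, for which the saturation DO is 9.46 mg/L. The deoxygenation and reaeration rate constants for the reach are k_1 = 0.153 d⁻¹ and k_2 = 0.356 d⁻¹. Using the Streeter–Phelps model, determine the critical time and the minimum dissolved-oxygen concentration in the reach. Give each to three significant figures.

t_c ≈ 3.51 d; minimum DO ≈ 4.01 mg/L

Mixed DO = (26.8×8.23 + 3.64×1.56)/(26.8+3.64) = 226.2/30.44 = 7.432 mg/L.
Mixed L₀ = (26.8×1.27 + 3.64×172)/(30.44) = 660.1/30.44 = 21.69 mg/L.
Initial deficit D₀ = C_s − DO₀ = 9.46 − 7.432 = 2.028 mg/L.
t_c = (1/0.2030) ln[(0.356/0.153)(1 − 2.028×0.2030/(0.153×21.69))] = 4.926 × ln(2.038) = 3.508 d.
D_c = (0.153/0.356) × 21.69 × e^(−0.153×3.508) = 0.4298 × 21.69 × 0.5847 = 5.449 mg/L.
Minimum DO = 9.46 − 5.449 = 4.011 mg/L.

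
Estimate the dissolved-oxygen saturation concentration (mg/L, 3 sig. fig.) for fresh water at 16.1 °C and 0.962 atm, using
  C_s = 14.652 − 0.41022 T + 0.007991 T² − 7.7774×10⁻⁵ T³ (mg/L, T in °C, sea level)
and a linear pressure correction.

C_s ≈ 9.42 mg/L

At sea level: C_s = 14.652 − 0.41022×16.1 + 0.007991×16.1² − 7.7774×10⁻⁵×16.1³ = 9.794 mg/L.
Pressure correction: C_s' = 9.794 × 0.962 = 9.422 mg/L.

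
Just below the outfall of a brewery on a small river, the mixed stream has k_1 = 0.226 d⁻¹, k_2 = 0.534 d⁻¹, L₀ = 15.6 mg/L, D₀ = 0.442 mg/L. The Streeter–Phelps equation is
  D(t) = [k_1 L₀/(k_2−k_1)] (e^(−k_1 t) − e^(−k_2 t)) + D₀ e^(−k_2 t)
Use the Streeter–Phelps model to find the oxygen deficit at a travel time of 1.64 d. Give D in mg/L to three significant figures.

D ≈ 3.32 mg/L

k_1 L₀/(k_2−k_1) = 0.226×15.6/(0.534−0.226) = 3.526/0.3080 = 11.45 mg/L.
e^(−k_1 t) = e^(−0.226×1.640) = 0.6903; e^(−k_2 t) = e^(−0.534×1.640) = 0.4165.
D = 11.45 × (0.6903 − 0.4165) + 0.442 × 0.4165 = 3.134 + 0.1841 = 3.318 mg/L.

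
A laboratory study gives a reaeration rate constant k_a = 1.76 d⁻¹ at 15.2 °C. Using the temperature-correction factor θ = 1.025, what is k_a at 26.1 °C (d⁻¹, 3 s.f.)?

k_a(T₂) = k_a(T₁) · θ^(T₂−T₁) = 1.76 × 1.025^(26.1−15.2)
= 1.76 × 1.025^10.9 = 1.76 × 1.309 = 2.304 d⁻¹.

k_a ≈ 2.30 d⁻¹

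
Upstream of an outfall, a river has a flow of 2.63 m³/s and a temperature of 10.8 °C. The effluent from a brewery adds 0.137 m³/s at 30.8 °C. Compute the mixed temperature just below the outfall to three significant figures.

11.8 °C

Flow-weighted mixing: C = (Q_r C_r + Q_w C_w)/(Q_r + Q_w)
= (2.63×10.8 + 0.137×30.8)/(2.63 + 0.137) = 32.62/2.767 = 11.79 °C.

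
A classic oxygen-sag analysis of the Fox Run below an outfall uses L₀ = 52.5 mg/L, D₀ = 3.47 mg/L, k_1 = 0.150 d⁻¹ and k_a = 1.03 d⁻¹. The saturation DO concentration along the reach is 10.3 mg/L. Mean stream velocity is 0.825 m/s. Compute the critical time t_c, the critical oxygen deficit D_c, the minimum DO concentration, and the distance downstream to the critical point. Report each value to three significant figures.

t_c = [1/(k_a−k_1)] ln[(k_a/k_1)(1 − D₀(k_a−k_1)/(k_1 L₀))]
= [1/(1.03−0.150)] ln[(1.03/0.150)(1 − 3.47×0.8800/(0.150×52.5))]
= (1/0.8800) ln[6.867 × 0.6122] = 1.136 × ln(4.204) = 1.136 × 1.436 = 1.632 d.
D_c = (k_1/k_a) L₀ e^(−k_1 t_c) = (0.150/1.03) × 52.5 × e^(−0.150×1.632) = 0.1456 × 52.5 × 0.7829 = 5.986 mg/L.
Minimum DO = C_s − D_c = 10.3 − 5.986 = 4.314 mg/L.
x_c = v t_c = 0.825 m/s × 1.632 d × 86400 s/d = 116300 m ≈ 116 km.

t_c ≈ 1.63 d; D_c ≈ 5.99 mg/L; min DO ≈ 4.31 mg/L; x_c ≈ 116 km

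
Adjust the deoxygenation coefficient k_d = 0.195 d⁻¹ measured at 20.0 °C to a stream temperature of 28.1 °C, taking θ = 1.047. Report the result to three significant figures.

k_d ≈ 0.283 d⁻¹

k_d(T₂) = k_d(T₁) · θ^(T₂−T₁) = 0.195 × 1.047^(28.1−20.0)
= 0.195 × 1.047^8.10 = 0.195 × 1.451 = 0.2829 d⁻¹.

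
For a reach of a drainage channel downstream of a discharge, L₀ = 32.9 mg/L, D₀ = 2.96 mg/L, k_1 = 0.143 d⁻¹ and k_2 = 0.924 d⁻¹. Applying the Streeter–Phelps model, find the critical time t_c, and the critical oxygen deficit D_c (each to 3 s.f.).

t_c = [1/(k_2−k_1)] ln[(k_2/k_1)(1 − D₀(k_2−k_1)/(k_1 L₀))]
= [1/(0.924−0.143)] ln[(0.924/0.143)(1 − 2.96×0.7810/(0.143×32.9))]
= (1/0.7810) ln[6.462 × 0.5086] = 1.280 × ln(3.287) = 1.280 × 1.190 = 1.523 d.
D_c = (k_1/k_2) L₀ e^(−k_1 t_c) = (0.143/0.924) × 32.9 × e^(−0.143×1.523) = 0.1548 × 32.9 × 0.8042 = 4.095 mg/L.

t_c ≈ 1.52 d; D_c ≈ 4.09 mg/L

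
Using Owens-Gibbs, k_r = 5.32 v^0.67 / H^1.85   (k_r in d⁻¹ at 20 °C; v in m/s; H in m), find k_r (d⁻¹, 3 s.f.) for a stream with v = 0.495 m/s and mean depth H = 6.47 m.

k_r ≈ 0.105 d⁻¹

k_r = 5.32 × 0.495^0.67 / 6.47^1.85 = 5.32 × 0.6243 / 31.64 = 0.1050 d⁻¹.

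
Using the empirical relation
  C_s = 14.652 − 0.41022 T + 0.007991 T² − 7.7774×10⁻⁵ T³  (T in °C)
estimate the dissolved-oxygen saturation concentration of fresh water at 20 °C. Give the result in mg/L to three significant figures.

C_s ≈ 9.02 mg/L

C_s = 14.652 − 0.41022×20 + 0.007991×20² − 7.7774×10⁻⁵×20³ = 9.022 mg/L.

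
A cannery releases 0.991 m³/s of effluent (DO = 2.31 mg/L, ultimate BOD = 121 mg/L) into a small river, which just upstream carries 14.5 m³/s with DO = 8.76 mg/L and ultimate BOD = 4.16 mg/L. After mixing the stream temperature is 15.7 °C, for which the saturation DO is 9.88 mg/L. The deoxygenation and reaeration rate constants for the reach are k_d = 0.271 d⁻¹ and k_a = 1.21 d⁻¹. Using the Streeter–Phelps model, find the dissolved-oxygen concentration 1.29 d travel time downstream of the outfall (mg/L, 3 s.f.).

Mixed DO = (14.5×8.76 + 0.991×2.31)/(14.5+0.991) = 129.3/15.49 = 8.347 mg/L.
Mixed L₀ = (14.5×4.16 + 0.991×121)/(15.49) = 180.2/15.49 = 11.63 mg/L.
Initial deficit D₀ = C_s − DO₀ = 9.88 − 8.347 = 1.533 mg/L.
D(1.29) = [0.271×11.63/(1.21−0.271)](e^(−0.271×1.29) − e^(−1.21×1.29)) + 1.533 e^(−1.21×1.29)
= 3.358 × (0.7050 − 0.2099) + 1.533 × 0.2099 = 1.984 mg/L.
DO = 9.88 − 1.984 = 7.896 mg/L.

DO ≈ 7.90 mg/L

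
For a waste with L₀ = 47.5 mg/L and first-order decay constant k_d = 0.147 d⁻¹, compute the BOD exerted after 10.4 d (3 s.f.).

y_t = L₀(1 − e^(−k_d t)) = 47.5 × (1 − e^(−0.147×10.4))
= 47.5 × (1 − 0.2168) = 47.5 × 0.7832 = 37.20 mg/L.

y ≈ 37.2 mg/L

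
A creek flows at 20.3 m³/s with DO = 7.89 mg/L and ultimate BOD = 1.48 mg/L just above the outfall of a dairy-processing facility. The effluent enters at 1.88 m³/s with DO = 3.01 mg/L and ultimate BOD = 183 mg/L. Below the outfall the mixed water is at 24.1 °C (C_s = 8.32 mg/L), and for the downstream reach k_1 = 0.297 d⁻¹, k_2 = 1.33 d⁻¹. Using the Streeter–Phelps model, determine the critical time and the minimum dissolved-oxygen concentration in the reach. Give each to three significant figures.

Mixed DO = (20.3×7.89 + 1.88×3.01)/(20.3+1.88) = 165.8/22.18 = 7.476 mg/L.
Mixed L₀ = (20.3×1.48 + 1.88×183)/(22.18) = 374.1/22.18 = 16.87 mg/L.
Initial deficit D₀ = C_s − DO₀ = 8.32 − 7.476 = 0.8436 mg/L.
t_c = (1/1.033) ln[(1.33/0.297)(1 − 0.8436×1.033/(0.297×16.87))] = 0.9681 × ln(3.699) = 1.266 d.
D_c = (0.297/1.33) × 16.87 × e^(−0.297×1.266) = 0.2233 × 16.87 × 0.6865 = 2.586 mg/L.
Minimum DO = 8.32 − 2.586 = 5.734 mg/L.

t_c ≈ 1.27 d; minimum DO ≈ 5.73 mg/L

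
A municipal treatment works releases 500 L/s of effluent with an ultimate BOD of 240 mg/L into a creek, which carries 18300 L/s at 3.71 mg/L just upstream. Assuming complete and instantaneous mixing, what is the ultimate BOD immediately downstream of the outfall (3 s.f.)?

Flow-weighted mixing: C = (Q_r C_r + Q_w C_w)/(Q_r + Q_w)
= (18300×3.71 + 500×240)/(18300 + 500) = 187900/18800 = 9.994 mg/L.

9.99 mg/L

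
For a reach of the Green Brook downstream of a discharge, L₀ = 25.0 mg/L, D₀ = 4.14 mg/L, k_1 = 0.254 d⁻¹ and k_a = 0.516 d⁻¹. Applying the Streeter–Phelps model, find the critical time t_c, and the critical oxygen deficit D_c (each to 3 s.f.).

At the critical point dD/dt = 0, so k_1 L₀ e^(−k_1 t) = k_a D. Substituting D(t) from the Streeter–Phelps equation and solving for t gives
t_c = ln[(k_a/k_1)(1 − D₀(k_a−k_1)/(k_1 L₀))] / (k_a−k_1).
Here k_a−k_1 = 0.2620 d⁻¹ and 1 − D₀(k_a−k_1)/(k_1 L₀) = 1 − 4.14×0.2620/(0.254×25.0) = 0.8292, so
t_c = ln(2.031 × 0.8292) / 0.2620 = 0.5215 / 0.2620 = 1.990 d.
D_c = (k_1/k_a) L₀ e^(−k_1 t_c) = (0.254/0.516) × 25.0 × e^(−0.254×1.990) = 0.4922 × 25.0 × 0.6032 = 7.423 mg/L.

t_c ≈ 1.99 d; D_c ≈ 7.42 mg/L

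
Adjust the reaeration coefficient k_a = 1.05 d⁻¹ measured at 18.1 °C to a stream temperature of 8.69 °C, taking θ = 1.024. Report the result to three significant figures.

k_a ≈ 0.840 d⁻¹

k_a(T₂) = k_a(T₁) · θ^(T₂−T₁) = 1.05 × 1.024^(8.69−18.1)
= 1.05 × 1.024^-9.41 = 1.05 × 0.8000 = 0.8400 d⁻¹.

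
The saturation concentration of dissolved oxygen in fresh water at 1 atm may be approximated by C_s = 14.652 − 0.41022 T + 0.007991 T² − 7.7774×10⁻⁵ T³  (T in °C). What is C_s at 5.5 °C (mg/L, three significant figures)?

C_s ≈ 12.6 mg/L

C_s = 14.652 − 0.41022×5.5 + 0.007991×5.5² − 7.7774×10⁻⁵×5.5³ = 12.62 mg/L.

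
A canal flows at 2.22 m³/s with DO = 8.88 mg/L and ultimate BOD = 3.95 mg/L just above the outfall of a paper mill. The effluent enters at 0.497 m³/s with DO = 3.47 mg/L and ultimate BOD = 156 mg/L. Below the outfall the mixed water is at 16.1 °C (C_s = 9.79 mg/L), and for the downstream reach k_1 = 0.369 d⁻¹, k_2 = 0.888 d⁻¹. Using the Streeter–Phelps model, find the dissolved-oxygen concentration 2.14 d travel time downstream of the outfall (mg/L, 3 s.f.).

Mixed DO = (2.22×8.88 + 0.497×3.47)/(2.22+0.497) = 21.44/2.717 = 7.890 mg/L.
Mixed L₀ = (2.22×3.95 + 0.497×156)/(2.717) = 86.30/2.717 = 31.76 mg/L.
Initial deficit D₀ = C_s − DO₀ = 9.79 − 7.890 = 1.900 mg/L.
D(2.14) = [0.369×31.76/(0.888−0.369)](e^(−0.369×2.14) − e^(−0.888×2.14)) + 1.900 e^(−0.888×2.14)
= 22.58 × (0.4540 − 0.1495) + 1.900 × 0.1495 = 7.160 mg/L.
DO = 9.79 − 7.160 = 2.630 mg/L.

DO ≈ 2.63 mg/L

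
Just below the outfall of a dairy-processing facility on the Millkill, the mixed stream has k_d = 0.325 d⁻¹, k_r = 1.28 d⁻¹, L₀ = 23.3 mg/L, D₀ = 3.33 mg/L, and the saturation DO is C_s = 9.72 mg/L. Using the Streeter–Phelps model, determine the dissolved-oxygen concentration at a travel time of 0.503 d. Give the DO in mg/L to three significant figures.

k_d L₀/(k_r−k_d) = 0.325×23.3/(1.28−0.325) = 7.573/0.9550 = 7.929 mg/L.
e^(−k_d t) = e^(−0.325×0.5030) = 0.8492; e^(−k_r t) = e^(−1.28×0.5030) = 0.5253.
D = 7.929 × (0.8492 − 0.5253) + 3.33 × 0.5253 = 2.568 + 1.749 = 4.318 mg/L.
DO = C_s − D = 9.72 − 4.318 = 5.402 mg/L.

DO ≈ 5.40 mg/L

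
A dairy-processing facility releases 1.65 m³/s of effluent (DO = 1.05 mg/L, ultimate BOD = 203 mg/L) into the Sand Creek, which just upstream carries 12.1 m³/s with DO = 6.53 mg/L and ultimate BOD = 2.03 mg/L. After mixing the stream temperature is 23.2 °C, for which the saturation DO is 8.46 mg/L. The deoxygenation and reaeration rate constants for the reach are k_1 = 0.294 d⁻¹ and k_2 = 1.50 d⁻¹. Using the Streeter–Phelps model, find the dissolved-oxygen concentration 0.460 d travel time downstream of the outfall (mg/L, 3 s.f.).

Mixed DO = (12.1×6.53 + 1.65×1.05)/(12.1+1.65) = 80.75/13.75 = 5.872 mg/L.
Mixed L₀ = (12.1×2.03 + 1.65×203)/(13.75) = 359.5/13.75 = 26.15 mg/L.
Initial deficit D₀ = C_s − DO₀ = 8.46 − 5.872 = 2.588 mg/L.
D(0.460) = [0.294×26.15/(1.50−0.294)](e^(−0.294×0.460) − e^(−1.50×0.460)) + 2.588 e^(−1.50×0.460)
= 6.374 × (0.8735 − 0.5016) + 2.588 × 0.5016 = 3.669 mg/L.
DO = 8.46 − 3.669 = 4.791 mg/L.

DO ≈ 4.79 mg/L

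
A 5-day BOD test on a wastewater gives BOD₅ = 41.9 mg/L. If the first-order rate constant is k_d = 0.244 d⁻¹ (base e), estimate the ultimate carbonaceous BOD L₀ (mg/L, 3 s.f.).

L₀ ≈ 59.5 mg/L

BOD₅ = L₀(1 − e^(−5k_d)) ⇒ L₀ = BOD₅ / (1 − e^(−5×0.244))
= 41.9 / (1 − 0.2952) = 41.9 / 0.7048 = 59.45 mg/L.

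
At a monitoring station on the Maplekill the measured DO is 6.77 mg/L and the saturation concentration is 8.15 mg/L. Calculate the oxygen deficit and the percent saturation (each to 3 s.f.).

D ≈ 1.38 mg/L; 83.1 % saturation

D = C_s − C = 8.15 − 6.77 = 1.38 mg/L.
% saturation = 6.77/8.15 × 100 = 83.1 %.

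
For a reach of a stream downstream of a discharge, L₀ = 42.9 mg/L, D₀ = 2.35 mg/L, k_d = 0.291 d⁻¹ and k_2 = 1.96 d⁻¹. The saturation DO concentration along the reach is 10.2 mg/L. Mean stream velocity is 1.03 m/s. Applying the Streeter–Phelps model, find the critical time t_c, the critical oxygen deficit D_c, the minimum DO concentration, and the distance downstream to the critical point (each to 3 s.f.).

t_c ≈ 0.917 d; D_c ≈ 4.88 mg/L; min DO ≈ 5.32 mg/L; x_c ≈ 81.6 km

With k_2/k_d = 6.735 and 1 − D₀(k_2−k_d)/(k_d L₀) = 0.6858,
t_c = ln(6.735 × 0.6858) / (1.96 − 0.291) = ln(4.619) / 1.669 = 1.530/1.669 = 0.9169 d.
L(t_c) = L₀ e^(−k_d t_c) = 42.9 × 0.7658 = 32.85 mg/L, and at the critical point k_2 D_c = k_d L, so D_c = (0.291/1.96) × 32.85 = 4.878 mg/L.
Minimum DO = C_s − D_c = 10.2 − 4.878 = 5.322 mg/L.
x_c = v t_c = 1.03 m/s × 0.9169 d × 86400 s/d = 81590 m ≈ 81.6 km.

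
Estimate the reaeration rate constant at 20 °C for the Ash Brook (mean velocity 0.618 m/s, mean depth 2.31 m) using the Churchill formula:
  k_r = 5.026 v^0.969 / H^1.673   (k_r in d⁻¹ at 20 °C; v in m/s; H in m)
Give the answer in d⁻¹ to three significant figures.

k_r = 5.026 × 0.618^0.969 / 2.31^1.673 = 5.026 × 0.6273 / 4.058 = 0.7769 d⁻¹.

k_r ≈ 0.777 d⁻¹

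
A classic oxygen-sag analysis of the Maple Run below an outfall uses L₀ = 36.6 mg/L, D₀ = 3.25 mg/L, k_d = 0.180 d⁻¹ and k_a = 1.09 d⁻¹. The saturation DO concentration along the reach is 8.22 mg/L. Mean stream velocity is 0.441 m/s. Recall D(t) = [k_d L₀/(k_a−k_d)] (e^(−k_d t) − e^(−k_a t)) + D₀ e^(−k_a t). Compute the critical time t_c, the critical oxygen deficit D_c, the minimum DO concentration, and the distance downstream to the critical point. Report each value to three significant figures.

t_c = [1/(k_a−k_d)] ln[(k_a/k_d)(1 − D₀(k_a−k_d)/(k_d L₀))]
= [1/(1.09−0.180)] ln[(1.09/0.180)(1 − 3.25×0.9100/(0.180×36.6))]
= (1/0.9100) ln[6.056 × 0.5511] = 1.099 × ln(3.337) = 1.099 × 1.205 = 1.324 d.
D_c = (k_d/k_a) L₀ e^(−k_d t_c) = (0.180/1.09) × 36.6 × e^(−0.180×1.324) = 0.1651 × 36.6 × 0.7879 = 4.762 mg/L.
Minimum DO = C_s − D_c = 8.22 − 4.762 = 3.458 mg/L.
x_c = v t_c = 0.441 m/s × 1.324 d × 86400 s/d = 50460 m ≈ 50.5 km.

t_c ≈ 1.32 d; D_c ≈ 4.76 mg/L; min DO ≈ 3.46 mg/L; x_c ≈ 50.5 km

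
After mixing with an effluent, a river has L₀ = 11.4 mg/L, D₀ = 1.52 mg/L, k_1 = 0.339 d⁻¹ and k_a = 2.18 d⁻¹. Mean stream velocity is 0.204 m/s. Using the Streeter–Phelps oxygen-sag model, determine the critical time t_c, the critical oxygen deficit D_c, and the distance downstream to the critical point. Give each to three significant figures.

t_c ≈ 0.311 d; D_c ≈ 1.60 mg/L; x_c ≈ 5.49 km

t_c = [1/(k_a−k_1)] ln[(k_a/k_1)(1 − D₀(k_a−k_1)/(k_1 L₀))]
= [1/(2.18−0.339)] ln[(2.18/0.339)(1 − 1.52×1.841/(0.339×11.4))]
= (1/1.841) ln[6.431 × 0.2759] = 0.5432 × ln(1.774) = 0.5432 × 0.5734 = 0.3115 d.
D_c = (k_1/k_a) L₀ e^(−k_1 t_c) = (0.339/2.18) × 11.4 × e^(−0.339×0.3115) = 0.1555 × 11.4 × 0.8998 = 1.595 mg/L.
x_c = v t_c = 0.204 m/s × 0.3115 d × 86400 s/d = 5490 m ≈ 5.49 km.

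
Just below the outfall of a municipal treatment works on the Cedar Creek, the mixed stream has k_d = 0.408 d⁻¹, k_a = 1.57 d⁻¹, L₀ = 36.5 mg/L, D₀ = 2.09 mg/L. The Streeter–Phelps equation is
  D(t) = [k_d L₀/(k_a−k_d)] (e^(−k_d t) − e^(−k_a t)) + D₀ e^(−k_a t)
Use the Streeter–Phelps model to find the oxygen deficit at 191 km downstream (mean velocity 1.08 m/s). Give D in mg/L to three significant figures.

Travel time t = x/v = 191 km / (1.08 m/s) = 191000 m / 1.08 m/s = 176900 s = 2.047 d.
k_d L₀/(k_a−k_d) = 0.408×36.5/(1.57−0.408) = 14.89/1.162 = 12.82 mg/L.
e^(−k_d t) = e^(−0.408×2.047) = 0.4338; e^(−k_a t) = e^(−1.57×2.047) = 0.04021.
D = 12.82 × (0.4338 − 0.04021) + 2.09 × 0.04021 = 5.044 + 0.08404 = 5.128 mg/L.

D ≈ 5.13 mg/L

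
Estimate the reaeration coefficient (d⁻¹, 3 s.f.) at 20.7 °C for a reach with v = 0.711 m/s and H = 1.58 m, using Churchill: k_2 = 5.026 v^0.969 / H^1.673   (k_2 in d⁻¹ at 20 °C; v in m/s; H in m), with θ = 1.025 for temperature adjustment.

k_2(20) = 5.026 × 0.711^0.969 / 1.58^1.673 = 5.026 × 0.7186 / 2.150 = 1.680 d⁻¹.
k_2(20.7) = 1.680 × 1.025^(20.7−20) = 1.680 × 1.017 = 1.709 d⁻¹.

k_2 ≈ 1.71 d⁻¹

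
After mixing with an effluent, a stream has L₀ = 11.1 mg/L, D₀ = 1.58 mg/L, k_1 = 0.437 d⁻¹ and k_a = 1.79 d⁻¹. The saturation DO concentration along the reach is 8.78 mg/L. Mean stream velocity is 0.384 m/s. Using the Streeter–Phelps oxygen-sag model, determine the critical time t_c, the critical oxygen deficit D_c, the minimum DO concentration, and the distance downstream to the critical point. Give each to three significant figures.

At the critical point dD/dt = 0, so k_1 L₀ e^(−k_1 t) = k_a D. Substituting D(t) from the Streeter–Phelps equation and solving for t gives
t_c = ln[(k_a/k_1)(1 − D₀(k_a−k_1)/(k_1 L₀))] / (k_a−k_1).
Here k_a−k_1 = 1.353 d⁻¹ and 1 − D₀(k_a−k_1)/(k_1 L₀) = 1 − 1.58×1.353/(0.437×11.1) = 0.5593, so
t_c = ln(4.096 × 0.5593) / 1.353 = 0.8290 / 1.353 = 0.6127 d.
L(t_c) = L₀ e^(−k_1 t_c) = 11.1 × 0.7651 = 8.493 mg/L, and at the critical point k_a D_c = k_1 L, so D_c = (0.437/1.79) × 8.493 = 2.073 mg/L.
Minimum DO = C_s − D_c = 8.78 − 2.073 = 6.707 mg/L.
x_c = v t_c = 0.384 m/s × 0.6127 d × 86400 s/d = 20330 m ≈ 20.3 km.

t_c ≈ 0.613 d; D_c ≈ 2.07 mg/L; min DO ≈ 6.71 mg/L; x_c ≈ 20.3 km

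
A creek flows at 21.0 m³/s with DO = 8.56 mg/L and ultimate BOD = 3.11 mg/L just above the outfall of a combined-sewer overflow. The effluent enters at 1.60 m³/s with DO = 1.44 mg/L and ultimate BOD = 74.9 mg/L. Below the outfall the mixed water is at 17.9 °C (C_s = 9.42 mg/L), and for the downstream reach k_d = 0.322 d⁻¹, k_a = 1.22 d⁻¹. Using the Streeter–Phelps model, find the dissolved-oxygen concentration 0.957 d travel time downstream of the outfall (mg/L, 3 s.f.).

DO ≈ 7.75 mg/L

Mixed DO = (21.0×8.56 + 1.60×1.44)/(21.0+1.60) = 182.1/22.60 = 8.056 mg/L.
Mixed L₀ = (21.0×3.11 + 1.60×74.9)/(22.60) = 185.2/22.60 = 8.192 mg/L.
Initial deficit D₀ = C_s − DO₀ = 9.42 − 8.056 = 1.364 mg/L.
D(0.957) = [0.322×8.192/(1.22−0.322)](e^(−0.322×0.957) − e^(−1.22×0.957)) + 1.364 e^(−1.22×0.957)
= 2.938 × (0.7348 − 0.3111) + 1.364 × 0.3111 = 1.669 mg/L.
DO = 9.42 − 1.669 = 7.751 mg/L.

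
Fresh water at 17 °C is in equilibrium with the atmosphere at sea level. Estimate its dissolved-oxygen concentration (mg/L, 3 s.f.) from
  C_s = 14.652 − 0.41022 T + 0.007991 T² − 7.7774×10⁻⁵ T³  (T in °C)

C_s ≈ 9.61 mg/L

C_s = 14.652 − 0.41022×17 + 0.007991×17² − 7.7774×10⁻⁵×17³ = 9.606 mg/L.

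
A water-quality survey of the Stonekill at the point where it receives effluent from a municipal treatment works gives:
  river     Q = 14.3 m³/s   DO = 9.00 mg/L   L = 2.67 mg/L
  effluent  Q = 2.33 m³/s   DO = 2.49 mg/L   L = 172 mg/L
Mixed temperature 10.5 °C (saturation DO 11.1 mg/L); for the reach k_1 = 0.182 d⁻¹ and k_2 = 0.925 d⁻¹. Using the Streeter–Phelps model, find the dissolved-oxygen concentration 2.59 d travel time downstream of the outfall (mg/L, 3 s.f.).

Mixed DO = (14.3×9.00 + 2.33×2.49)/(14.3+2.33) = 134.5/16.63 = 8.088 mg/L.
Mixed L₀ = (14.3×2.67 + 2.33×172)/(16.63) = 438.9/16.63 = 26.39 mg/L.
Initial deficit D₀ = C_s − DO₀ = 11.1 − 8.088 = 3.012 mg/L.
D(2.59) = [0.182×26.39/(0.925−0.182)](e^(−0.182×2.59) − e^(−0.925×2.59)) + 3.012 e^(−0.925×2.59)
= 6.465 × (0.6241 − 0.09110) + 3.012 × 0.09110 = 3.721 mg/L.
DO = 11.1 − 3.721 = 7.379 mg/L.

DO ≈ 7.38 mg/L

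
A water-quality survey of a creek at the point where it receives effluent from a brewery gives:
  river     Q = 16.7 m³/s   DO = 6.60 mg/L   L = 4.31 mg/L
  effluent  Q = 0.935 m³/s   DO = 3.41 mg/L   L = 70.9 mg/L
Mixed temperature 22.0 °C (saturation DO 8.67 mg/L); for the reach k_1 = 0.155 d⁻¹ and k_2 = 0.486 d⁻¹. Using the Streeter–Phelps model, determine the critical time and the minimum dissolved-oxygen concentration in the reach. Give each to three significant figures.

t_c ≈ 0.609 d; minimum DO ≈ 6.39 mg/L

Mixed DO = (16.7×6.60 + 0.935×3.41)/(16.7+0.935) = 113.4/17.63 = 6.431 mg/L.
Mixed L₀ = (16.7×4.31 + 0.935×70.9)/(17.63) = 138.3/17.63 = 7.841 mg/L.
Initial deficit D₀ = C_s − DO₀ = 8.67 − 6.431 = 2.239 mg/L.
t_c = (1/0.3310) ln[(0.486/0.155)(1 − 2.239×0.3310/(0.155×7.841))] = 3.021 × ln(1.223) = 0.6089 d.
D_c = (0.155/0.486) × 7.841 × e^(−0.155×0.6089) = 0.3189 × 7.841 × 0.9099 = 2.275 mg/L.
Minimum DO = 8.67 − 2.275 = 6.395 mg/L.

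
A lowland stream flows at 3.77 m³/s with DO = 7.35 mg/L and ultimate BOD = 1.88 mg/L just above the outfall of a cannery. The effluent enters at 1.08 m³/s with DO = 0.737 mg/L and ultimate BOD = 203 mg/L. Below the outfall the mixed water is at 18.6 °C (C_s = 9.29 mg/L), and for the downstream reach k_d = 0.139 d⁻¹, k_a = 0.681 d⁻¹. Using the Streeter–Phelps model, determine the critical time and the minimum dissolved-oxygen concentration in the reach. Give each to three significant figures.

t_c ≈ 2.31 d; minimum DO ≈ 2.38 mg/L

Mixed DO = (3.77×7.35 + 1.08×0.737)/(3.77+1.08) = 28.51/4.850 = 5.877 mg/L.
Mixed L₀ = (3.77×1.88 + 1.08×203)/(4.850) = 226.3/4.850 = 46.67 mg/L.
Initial deficit D₀ = C_s − DO₀ = 9.29 − 5.877 = 3.413 mg/L.
t_c = (1/0.5420) ln[(0.681/0.139)(1 − 3.413×0.5420/(0.139×46.67))] = 1.845 × ln(3.502) = 2.313 d.
D_c = (0.139/0.681) × 46.67 × e^(−0.139×2.313) = 0.2041 × 46.67 × 0.7251 = 6.907 mg/L.
Minimum DO = 9.29 − 6.907 = 2.383 mg/L.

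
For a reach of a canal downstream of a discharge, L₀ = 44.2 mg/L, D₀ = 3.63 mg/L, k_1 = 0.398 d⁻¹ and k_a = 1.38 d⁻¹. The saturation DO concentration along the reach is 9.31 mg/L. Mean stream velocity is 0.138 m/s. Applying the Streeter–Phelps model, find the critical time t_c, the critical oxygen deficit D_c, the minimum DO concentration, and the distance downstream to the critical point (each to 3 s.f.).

At the critical point dD/dt = 0, so k_1 L₀ e^(−k_1 t) = k_a D. Substituting D(t) from the Streeter–Phelps equation and solving for t gives
t_c = ln[(k_a/k_1)(1 − D₀(k_a−k_1)/(k_1 L₀))] / (k_a−k_1).
Here k_a−k_1 = 0.9820 d⁻¹ and 1 − D₀(k_a−k_1)/(k_1 L₀) = 1 − 3.63×0.9820/(0.398×44.2) = 0.7974, so
t_c = ln(3.467 × 0.7974) / 0.9820 = 1.017 / 0.9820 = 1.036 d.
D_c = (k_1/k_a) L₀ e^(−k_1 t_c) = (0.398/1.38) × 44.2 × e^(−0.398×1.036) = 0.2884 × 44.2 × 0.6622 = 8.442 mg/L.
Minimum DO = C_s − D_c = 9.31 − 8.442 = 0.8684 mg/L.
x_c = v t_c = 0.138 m/s × 1.036 d × 86400 s/d = 12350 m ≈ 12.3 km.

t_c ≈ 1.04 d; D_c ≈ 8.44 mg/L; min DO ≈ 0.868 mg/L; x_c ≈ 12.3 km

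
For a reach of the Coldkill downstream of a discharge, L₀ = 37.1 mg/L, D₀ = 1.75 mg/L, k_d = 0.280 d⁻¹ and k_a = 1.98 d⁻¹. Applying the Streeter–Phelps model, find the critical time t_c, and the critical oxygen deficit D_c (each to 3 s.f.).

t_c ≈ 0.952 d; D_c ≈ 4.02 mg/L

t_c = [1/(k_a−k_d)] ln[(k_a/k_d)(1 − D₀(k_a−k_d)/(k_d L₀))]
= [1/(1.98−0.280)] ln[(1.98/0.280)(1 − 1.75×1.700/(0.280×37.1))]
= (1/1.700) ln[7.071 × 0.7136] = 0.5882 × ln(5.046) = 0.5882 × 1.619 = 0.9521 d.
L(t_c) = L₀ e^(−k_d t_c) = 37.1 × 0.7660 = 28.42 mg/L, and at the critical point k_a D_c = k_d L, so D_c = (0.280/1.98) × 28.42 = 4.019 mg/L.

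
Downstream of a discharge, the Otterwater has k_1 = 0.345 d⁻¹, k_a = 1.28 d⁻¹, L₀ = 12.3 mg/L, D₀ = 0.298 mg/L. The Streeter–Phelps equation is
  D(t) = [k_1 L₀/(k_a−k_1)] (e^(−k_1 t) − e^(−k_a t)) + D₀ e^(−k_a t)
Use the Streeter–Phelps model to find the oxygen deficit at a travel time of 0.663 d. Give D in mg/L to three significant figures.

k_1 L₀/(k_a−k_1) = 0.345×12.3/(1.28−0.345) = 4.244/0.9350 = 4.539 mg/L.
e^(−k_1 t) = e^(−0.345×0.6630) = 0.7955; e^(−k_a t) = e^(−1.28×0.6630) = 0.4280.
D = 4.539 × (0.7955 − 0.4280) + 0.298 × 0.4280 = 1.668 + 0.1275 = 1.796 mg/L.

D ≈ 1.80 mg/L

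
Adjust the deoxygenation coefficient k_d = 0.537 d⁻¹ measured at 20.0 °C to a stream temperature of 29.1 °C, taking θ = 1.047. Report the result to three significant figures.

k_d ≈ 0.816 d⁻¹

k_d(T₂) = k_d(T₁) · θ^(T₂−T₁) = 0.537 × 1.047^(29.1−20.0)
= 0.537 × 1.047^9.10 = 0.537 × 1.519 = 0.8156 d⁻¹.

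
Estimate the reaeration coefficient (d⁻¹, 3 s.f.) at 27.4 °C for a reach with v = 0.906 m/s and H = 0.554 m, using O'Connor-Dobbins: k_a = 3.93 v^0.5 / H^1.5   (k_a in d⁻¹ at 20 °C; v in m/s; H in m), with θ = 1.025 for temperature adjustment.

k_a ≈ 10.9 d⁻¹

k_a(20) = 3.93 × 0.906^0.5 / 0.554^1.5 = 3.93 × 0.9518 / 0.4123 = 9.072 d⁻¹.
k_a(27.4) = 9.072 × 1.025^(27.4−20) = 9.072 × 1.200 = 10.89 d⁻¹.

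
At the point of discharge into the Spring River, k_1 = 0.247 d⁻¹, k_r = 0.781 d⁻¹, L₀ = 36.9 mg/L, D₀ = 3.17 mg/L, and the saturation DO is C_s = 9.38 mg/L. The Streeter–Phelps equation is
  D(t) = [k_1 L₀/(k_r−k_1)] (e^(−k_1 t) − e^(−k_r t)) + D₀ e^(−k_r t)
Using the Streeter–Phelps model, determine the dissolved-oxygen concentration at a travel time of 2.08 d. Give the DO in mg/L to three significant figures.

k_1 L₀/(k_r−k_1) = 0.247×36.9/(0.781−0.247) = 9.114/0.5340 = 17.07 mg/L.
e^(−k_1 t) = e^(−0.247×2.080) = 0.5982; e^(−k_r t) = e^(−0.781×2.080) = 0.1970.
D = 17.07 × (0.5982 − 0.1970) + 3.17 × 0.1970 = 6.848 + 0.6245 = 7.473 mg/L.
DO = C_s − D = 9.38 − 7.473 = 1.907 mg/L.

DO ≈ 1.91 mg/L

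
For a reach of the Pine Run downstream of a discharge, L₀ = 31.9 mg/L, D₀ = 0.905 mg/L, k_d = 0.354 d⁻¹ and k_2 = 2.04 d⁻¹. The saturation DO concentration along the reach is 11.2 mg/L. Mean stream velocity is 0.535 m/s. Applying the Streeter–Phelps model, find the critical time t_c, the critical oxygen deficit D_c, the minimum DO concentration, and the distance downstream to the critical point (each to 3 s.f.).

t_c ≈ 0.953 d; D_c ≈ 3.95 mg/L; min DO ≈ 7.25 mg/L; x_c ≈ 44.0 km

At the critical point dD/dt = 0, so k_d L₀ e^(−k_d t) = k_2 D. Substituting D(t) from the Streeter–Phelps equation and solving for t gives
t_c = ln[(k_2/k_d)(1 − D₀(k_2−k_d)/(k_d L₀))] / (k_2−k_d).
Here k_2−k_d = 1.686 d⁻¹ and 1 − D₀(k_2−k_d)/(k_d L₀) = 1 − 0.905×1.686/(0.354×31.9) = 0.8649, so
t_c = ln(5.763 × 0.8649) / 1.686 = 1.606 / 1.686 = 0.9527 d.
D_c = (k_d/k_2) L₀ e^(−k_d t_c) = (0.354/2.04) × 31.9 × e^(−0.354×0.9527) = 0.1735 × 31.9 × 0.7137 = 3.951 mg/L.
Minimum DO = C_s − D_c = 11.2 − 3.951 = 7.249 mg/L.
x_c = v t_c = 0.535 m/s × 0.9527 d × 86400 s/d = 44040 m ≈ 44.0 km.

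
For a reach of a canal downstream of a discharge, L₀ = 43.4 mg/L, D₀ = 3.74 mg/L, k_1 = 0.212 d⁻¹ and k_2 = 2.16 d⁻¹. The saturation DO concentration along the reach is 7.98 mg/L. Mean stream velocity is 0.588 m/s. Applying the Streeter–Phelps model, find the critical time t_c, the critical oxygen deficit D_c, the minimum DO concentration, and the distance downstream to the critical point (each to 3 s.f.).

t_c ≈ 0.386 d; D_c ≈ 3.92 mg/L; min DO ≈ 4.06 mg/L; x_c ≈ 19.6 km

At the critical point dD/dt = 0, so k_1 L₀ e^(−k_1 t) = k_2 D. Substituting D(t) from the Streeter–Phelps equation and solving for t gives
t_c = ln[(k_2/k_1)(1 − D₀(k_2−k_1)/(k_1 L₀))] / (k_2−k_1).
Here k_2−k_1 = 1.948 d⁻¹ and 1 − D₀(k_2−k_1)/(k_1 L₀) = 1 − 3.74×1.948/(0.212×43.4) = 0.2082, so
t_c = ln(10.19 × 0.2082) / 1.948 = 0.7519 / 1.948 = 0.3860 d.
D_c = (k_1/k_2) L₀ e^(−k_1 t_c) = (0.212/2.16) × 43.4 × e^(−0.212×0.3860) = 0.09815 × 43.4 × 0.9214 = 3.925 mg/L.
Minimum DO = C_s − D_c = 7.98 − 3.925 = 4.055 mg/L.
x_c = v t_c = 0.588 m/s × 0.3860 d × 86400 s/d = 19610 m ≈ 19.6 km.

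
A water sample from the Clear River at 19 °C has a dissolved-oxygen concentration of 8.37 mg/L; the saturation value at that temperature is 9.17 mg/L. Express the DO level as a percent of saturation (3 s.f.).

% saturation = C/C_s × 100 = 8.37/9.17 × 100 = 91.3 %.

91.3 % saturation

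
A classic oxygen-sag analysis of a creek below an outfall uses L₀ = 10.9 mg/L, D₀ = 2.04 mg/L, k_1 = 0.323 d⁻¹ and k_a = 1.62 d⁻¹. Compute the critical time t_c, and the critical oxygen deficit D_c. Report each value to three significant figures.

t_c = [1/(k_a−k_1)] ln[(k_a/k_1)(1 − D₀(k_a−k_1)/(k_1 L₀))]
= [1/(1.62−0.323)] ln[(1.62/0.323)(1 − 2.04×1.297/(0.323×10.9))]
= (1/1.297) ln[5.015 × 0.2485] = 0.7710 × ln(1.246) = 0.7710 × 0.2201 = 0.1697 d.
D_c = (k_1/k_a) L₀ e^(−k_1 t_c) = (0.323/1.62) × 10.9 × e^(−0.323×0.1697) = 0.1994 × 10.9 × 0.9467 = 2.057 mg/L.

t_c ≈ 0.170 d; D_c ≈ 2.06 mg/L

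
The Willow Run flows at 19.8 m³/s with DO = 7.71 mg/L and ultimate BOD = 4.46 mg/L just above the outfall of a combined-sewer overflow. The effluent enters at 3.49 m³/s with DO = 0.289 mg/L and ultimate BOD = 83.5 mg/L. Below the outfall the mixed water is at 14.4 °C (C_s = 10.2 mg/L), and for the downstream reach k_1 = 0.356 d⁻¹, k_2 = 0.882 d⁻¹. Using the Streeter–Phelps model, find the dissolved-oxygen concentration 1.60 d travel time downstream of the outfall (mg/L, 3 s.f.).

Mixed DO = (19.8×7.71 + 3.49×0.289)/(19.8+3.49) = 153.7/23.29 = 6.598 mg/L.
Mixed L₀ = (19.8×4.46 + 3.49×83.5)/(23.29) = 379.7/23.29 = 16.30 mg/L.
Initial deficit D₀ = C_s − DO₀ = 10.2 − 6.598 = 3.602 mg/L.
D(1.60) = [0.356×16.30/(0.882−0.356)](e^(−0.356×1.60) − e^(−0.882×1.60)) + 3.602 e^(−0.882×1.60)
= 11.03 × (0.5658 − 0.2439) + 3.602 × 0.2439 = 4.430 mg/L.
DO = 10.2 − 4.430 = 5.770 mg/L.

DO ≈ 5.77 mg/L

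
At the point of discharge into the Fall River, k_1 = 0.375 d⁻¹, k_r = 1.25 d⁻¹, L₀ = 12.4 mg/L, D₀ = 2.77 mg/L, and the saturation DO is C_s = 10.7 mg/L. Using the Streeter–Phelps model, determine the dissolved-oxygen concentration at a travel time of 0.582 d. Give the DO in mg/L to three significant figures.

k_1 L₀/(k_r−k_1) = 0.375×12.4/(1.25−0.375) = 4.650/0.8750 = 5.314 mg/L.
e^(−k_1 t) = e^(−0.375×0.5820) = 0.8039; e^(−k_r t) = e^(−1.25×0.5820) = 0.4831.
D = 5.314 × (0.8039 − 0.4831) + 2.77 × 0.4831 = 1.705 + 1.338 = 3.043 mg/L.
DO = C_s − D = 10.7 − 3.043 = 7.657 mg/L.

DO ≈ 7.66 mg/L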